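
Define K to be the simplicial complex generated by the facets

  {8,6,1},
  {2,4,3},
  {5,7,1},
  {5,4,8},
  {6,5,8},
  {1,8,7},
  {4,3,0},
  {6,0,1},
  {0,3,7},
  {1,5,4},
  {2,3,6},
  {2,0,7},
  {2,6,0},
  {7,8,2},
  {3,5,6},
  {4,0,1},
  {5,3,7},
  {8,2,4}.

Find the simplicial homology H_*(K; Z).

H_0 = Z,  H_1 = Z ⊕ Z/2,  H_2 = 0.

Order the vertices as 0 < 1 < 2 < 3 < 4 < 5 < 6 < 7 < 8. Listing each simplex with vertices in this order, K has dimension 2 with simplices:

  0-simplices (9): [0], [1], [2], [3], [4], [5], [6], [7], [8]
  1-simplices (27): (27 of them)
  2-simplices (18): [0,1,4], [0,1,6], [0,2,6], [0,2,7], [0,3,4], [0,3,7], [1,4,5], [1,5,7], [1,6,8], [1,7,8], [2,3,4], [2,3,6], [2,4,8], [2,7,8], [3,5,6], [3,5,7], [4,5,8], [5,6,8]

so the chain groups are C_0 ≅ Z^9, C_1 ≅ Z^27, C_2 ≅ Z^18.

Boundary ∂_1: C_1 → C_0 is given by ∂[p,q] = [q] − [p]. For instance
  ∂[3,4] = [4] − [3].
As a 9×27 matrix over Z this has rank 8, with invariant factors (1,1,1,1,1,1,1,1).

∂_2: C_2 → C_1 acts by ∂[p,q,r] = [q,r] − [p,r] + [p,q]. For instance
  ∂[1,7,8] = [7,8] − [1,8] + [1,7],
  ∂[1,4,5] = [4,5] − [1,5] + [1,4].
As a 27×18 matrix over Z this has rank 18, with invariant factors (1,1,1,1,1,1,1,1,1,1,1,1,1,1,1,1,1,2).

Now H_k = ker ∂_k / im ∂_{k+1}, so:

  H_0: rank C_0 − rank ∂_1 = 9 − 8 = 1, and the invariant factors of ∂_1 are all 1, so H_0 ≅ Z.
  H_1: rank ker ∂_1 − rank ∂_2 = (27 − 8) − 18 = 1, and ∂_2 has invariant factor 2 > 1, so H_1 ≅ Z ⊕ Z/2.
  H_2: rank ker ∂_2 − rank ∂_3 = (18 − 18) − 0 = 0, and there is no ∂_3, so H_2 ≅ 0.

As a check, the Euler characteristic is 9 − 27 + 18 = 0, which agrees with 1 − 1 + 0 = 0.
(K is a triangulation of the Klein bottle.)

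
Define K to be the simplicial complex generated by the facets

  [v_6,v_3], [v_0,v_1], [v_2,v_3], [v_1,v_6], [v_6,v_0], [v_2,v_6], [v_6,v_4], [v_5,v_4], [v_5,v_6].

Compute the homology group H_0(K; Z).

K has 7 vertices, 9 edges.
rank ∂_0 = 0, rank ∂_1 = 6 ⇒ b_0 = 7 − 0 − 6 = 1; all invariant factors of ∂_1 are 1 so no torsion. So H_0 = Z.

H_0 = Z.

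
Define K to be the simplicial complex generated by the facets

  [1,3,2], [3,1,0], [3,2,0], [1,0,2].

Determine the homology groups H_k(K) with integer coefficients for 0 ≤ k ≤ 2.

Order the vertices as 0 < 1 < 2 < 3. Listing each simplex with vertices in this order, K has dimension 2 with simplices:

  0-simplices (4): [0], [1], [2], [3]
  1-simplices (6): [0,1], [0,2], [0,3], [1,2], [1,3], [2,3]
  2-simplices (4): [0,1,2], [0,1,3], [0,2,3], [1,2,3]

Hence C_0 ≅ Z^4, C_1 ≅ Z^6, C_2 ≅ Z^4.

The boundary map ∂_1: C_1 → C_0 maps an edge to its endpoints' difference, ∂[p,q] = q − p.
The 4×6 boundary matrix has rank 3 and Smith normal form diag(1,1,1).

Boundary ∂_2: C_2 → C_1 sends each 2-simplex [p,q,r] to [q,r] − [p,r] + [p,q]. For instance
  ∂[0,1,3] = [1,3] − [0,3] + [0,1],
  ∂[1,2,3] = [2,3] − [1,3] + [1,2].
This gives a 6×4 integer matrix of rank 3; reducing to Smith normal form yields diagonal entries (1,1,1).

From H_k ≅ ker(∂_k) / im(∂_{k+1}) we obtain:

  H_0: rank C_0 − rank ∂_1 = 4 − 3 = 1, and the invariant factors of ∂_1 are all 1, so H_0 = Z.
  H_1: rank ker ∂_1 − rank ∂_2 = (6 − 3) − 3 = 0, and the invariant factors of ∂_2 are all 1, so H_1 = 0.
  H_2: rank ker ∂_2 − rank ∂_3 = (4 − 3) − 0 = 1, and there is no ∂_3, so H_2 = Z.

As a check, the Euler characteristic is 4 − 6 + 4 = 2, which agrees with 1 − 0 + 1 = 2.
(K is a triangulation of the 2-sphere S^2.)

H_0 = Z,  H_1 = 0,  H_2 = Z.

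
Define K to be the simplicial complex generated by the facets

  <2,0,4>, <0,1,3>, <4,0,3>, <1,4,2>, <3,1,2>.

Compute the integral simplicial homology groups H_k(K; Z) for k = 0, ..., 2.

K has 5 vertices, 10 edges, 5 triangles.
rank ∂_0 = 0, rank ∂_1 = 4 ⇒ b_0 = 5 − 0 − 4 = 1; all invariant factors of ∂_1 are 1 so no torsion. So H_0 ≅ Z.
rank ∂_1 = 4, rank ∂_2 = 5 ⇒ b_1 = 10 − 4 − 5 = 1; all invariant factors of ∂_2 are 1 so no torsion. So H_1 ≅ Z.
rank ∂_2 = 5, rank ∂_3 = 0 ⇒ b_2 = 5 − 5 − 0 = 0. So H_2 ≅ 0.

H_0 ≅ Z,  H_1 ≅ Z,  H_2 = 0.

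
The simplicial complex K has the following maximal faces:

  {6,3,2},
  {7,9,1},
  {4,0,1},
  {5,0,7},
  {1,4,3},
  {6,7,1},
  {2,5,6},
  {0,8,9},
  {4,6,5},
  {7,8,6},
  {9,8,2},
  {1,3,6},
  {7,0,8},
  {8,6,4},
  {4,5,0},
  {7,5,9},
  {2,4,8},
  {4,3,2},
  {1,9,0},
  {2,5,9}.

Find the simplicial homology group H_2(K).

H_2 = 0.

Take the total order 0 < 1 < 2 < 3 < 4 < 5 < 6 < 7 < 8 < 9 on the vertex set. Then K (dimension 2) consists of the simplices:

  0-simplices (10): [0], [1], [2], [3], [4], [5], [6], [7], [8], [9]
  1-simplices (30): (30 of them)
  2-simplices (20): (20 of them)

giving chain groups C_0 ≅ Z^10, C_1 ≅ Z^30, C_2 ≅ Z^20.

The boundary map ∂_1: C_1 → C_0 maps an edge to its endpoints' difference, ∂[p,q] = q − p. For instance
  ∂[1,4] = [4] − [1].
This gives a 10×30 integer matrix of rank 9; reducing to Smith normal form yields diagonal entries (1,1,1,1,1,1,1,1,1).

Boundary ∂_2: C_2 → C_1 maps a triangle to the signed sum of its edges. For instance
  ∂[0,7,8] = [7,8] − [0,8] + [0,7],
  ∂[2,5,9] = [5,9] − [2,9] + [2,5].
As a 30×20 matrix over Z this has rank 20, with invariant factors (1,1,1,1,1,1,1,1,1,1,1,1,1,1,1,1,1,1,1,2).

Computing H_k = (kernel of ∂_k) / (image of ∂_{k+1}):

  H_2: rank ker ∂_2 − rank ∂_3 = (20 − 20) − 0 = 0, and there is no ∂_3, so H_2 ≅ 0.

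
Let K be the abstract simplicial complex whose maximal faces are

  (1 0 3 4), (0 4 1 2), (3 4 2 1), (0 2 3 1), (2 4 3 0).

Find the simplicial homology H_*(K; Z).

H_0 ≅ Z,  H_1 = 0,  H_2 = 0,  H_3 ≅ Z.

Order the vertices as 0 < 1 < 2 < 3 < 4. Listing each simplex with vertices in this order, K has dimension 3 with simplices:

  0-simplices (5): [0], [1], [2], [3], [4]
  1-simplices (10): [0,1], [0,2], [0,3], [0,4], [1,2], [1,3], [1,4], [2,3], [2,4], [3,4]
  2-simplices (10): [0,1,2], [0,1,3], [0,1,4], [0,2,3], [0,2,4], [0,3,4], [1,2,3], [1,2,4], [1,3,4], [2,3,4]
  3-simplices (5): [0,1,2,3], [0,1,2,4], [0,1,3,4], [0,2,3,4], [1,2,3,4]

Hence C_0 ≅ Z^5, C_1 ≅ Z^10, C_2 ≅ Z^10, C_3 ≅ Z^5.

Boundary ∂_1: C_1 → C_0 maps an edge to its endpoints' difference, ∂[p,q] = q − p. For instance
  ∂[2,4] = [4] − [2].
This gives a 5×10 integer matrix of rank 4; reducing to Smith normal form yields diagonal entries (1,1,1,1).

Boundary ∂_2: C_2 → C_1 acts by ∂[p,q,r] = [q,r] − [p,r] + [p,q]. For instance
  ∂[1,2,3] = [2,3] − [1,3] + [1,2],
  ∂[0,1,4] = [1,4] − [0,4] + [0,1].
The resulting 10×10 matrix has rank 6, and its Smith normal form has invariant factors (1,1,1,1,1,1).

The boundary map ∂_3: C_3 → C_2 sends each 3-simplex σ to the alternating sum Σ_i (−1)^i (σ with its i-th vertex removed). For instance
  ∂[0,1,3,4] = [1,3,4] − [0,3,4] + [0,1,4] − [0,1,3],
  ∂[0,1,2,4] = [1,2,4] − [0,2,4] + [0,1,4] − [0,1,2].
The resulting 10×5 matrix has rank 4, and its Smith normal form has invariant factors (1,1,1,1).

Now H_k = ker ∂_k / im ∂_{k+1}, so:

  H_0: rank C_0 − rank ∂_1 = 5 − 4 = 1, and the invariant factors of ∂_1 are all 1, so H_0 = Z.
  H_1: rank ker ∂_1 − rank ∂_2 = (10 − 4) − 6 = 0, and the invariant factors of ∂_2 are all 1, so H_1 = 0.
  H_2: rank ker ∂_2 − rank ∂_3 = (10 − 6) − 4 = 0, and the invariant factors of ∂_3 are all 1, so H_2 = 0.
  H_3: rank ker ∂_3 − rank ∂_4 = (5 − 4) − 0 = 1, and there is no ∂_4, so H_3 = Z.

As a check, the Euler characteristic is 5 − 10 + 10 − 5 = 0, which agrees with 1 − 0 + 0 − 1 = 0.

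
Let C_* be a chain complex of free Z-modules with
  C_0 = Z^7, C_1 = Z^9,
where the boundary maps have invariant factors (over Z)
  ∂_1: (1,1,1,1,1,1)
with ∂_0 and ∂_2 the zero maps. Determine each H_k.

H_0 ≅ Z,  H_1 ≅ Z^3.

H_0: b_0 = 7 − 0 − 6 = 1; torsion from ∂_1 factors > 1: none. So H_0 ≅ Z.
H_1: b_1 = 9 − 6 − 0 = 3; torsion from ∂_2 factors > 1: none. So H_1 ≅ Z^3.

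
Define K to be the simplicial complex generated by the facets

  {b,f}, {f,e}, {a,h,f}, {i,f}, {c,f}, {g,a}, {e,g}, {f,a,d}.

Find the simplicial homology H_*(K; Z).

K has 9 vertices, 11 edges, 2 triangles.
rank ∂_0 = 0, rank ∂_1 = 8 ⇒ b_0 = 9 − 0 − 8 = 1; all invariant factors of ∂_1 are 1 so no torsion. So H_0 ≅ Z.
rank ∂_1 = 8, rank ∂_2 = 2 ⇒ b_1 = 11 − 8 − 2 = 1; all invariant factors of ∂_2 are 1 so no torsion. So H_1 ≅ Z.
rank ∂_2 = 2, rank ∂_3 = 0 ⇒ b_2 = 2 − 2 − 0 = 0. So H_2 ≅ 0.

H_0 ≅ Z,  H_1 ≅ Z,  H_2 = 0.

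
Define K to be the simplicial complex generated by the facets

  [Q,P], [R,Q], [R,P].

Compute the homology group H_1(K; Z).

H_1 ≅ Z.

Order the vertices as P < Q < R. Listing each simplex with vertices in this order, K has dimension 1 with simplices:

  0-simplices (3): P, Q, R
  1-simplices (3): PQ, PR, QR

Hence C_0 ≅ Z^3, C_1 ≅ Z^3.

∂_1: C_1 → C_0 sends each edge [p,q] (with p < q) to q − p. For instance
  ∂QR = R − Q.
This gives a 3×3 integer matrix of rank 2; reducing to Smith normal form yields diagonal entries (1,1).

Computing H_k = (kernel of ∂_k) / (image of ∂_{k+1}):

  H_1: rank ker ∂_1 − rank ∂_2 = (3 − 2) − 0 = 1, and there is no ∂_2, so H_1 = Z.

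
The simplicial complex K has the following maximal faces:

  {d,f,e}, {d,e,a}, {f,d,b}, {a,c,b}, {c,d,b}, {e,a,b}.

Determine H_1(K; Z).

H_1 ≅ Z.

Fix the vertex order a < b < c < d < e < f and write every simplex with vertices in increasing order. Then dim K = 2 and the simplices of K are:

  0-simplices (6): a, b, c, d, e, f
  1-simplices (12): ab, ac, ad, ae, bc, bd, be, bf, cd, de, df, ef
  2-simplices (6): abc, abe, ade, bcd, bdf, def

so the chain groups are C_0 ≅ Z^6, C_1 ≅ Z^12, C_2 ≅ Z^6.

Boundary ∂_1: C_1 → C_0 maps an edge to its endpoints' difference, ∂[p,q] = q − p. For instance
  ∂be = e − b.
This gives a 6×12 integer matrix of rank 5; reducing to Smith normal form yields diagonal entries (1,1,1,1,1).

The boundary map ∂_2: C_2 → C_1 acts by ∂[p,q,r] = [q,r] − [p,r] + [p,q]. For instance
  ∂def = ef − df + de,
  ∂ade = de − ae + ad.
The resulting 12×6 matrix has rank 6, and its Smith normal form has invariant factors (1,1,1,1,1,1).

Reading off H_k = ker ∂_k / im ∂_{k+1}:

  H_1: rank ker ∂_1 − rank ∂_2 = (12 − 5) − 6 = 1, and the invariant factors of ∂_2 are all 1, so H_1 = Z.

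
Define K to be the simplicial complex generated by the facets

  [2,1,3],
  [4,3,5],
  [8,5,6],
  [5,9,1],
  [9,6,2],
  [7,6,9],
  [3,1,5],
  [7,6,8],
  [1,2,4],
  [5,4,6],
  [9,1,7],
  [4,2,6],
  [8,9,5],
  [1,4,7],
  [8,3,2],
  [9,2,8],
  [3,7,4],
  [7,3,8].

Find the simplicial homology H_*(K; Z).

H_0 = Z,  H_1 = Z × Z/2,  H_2 = 0.

Fix the vertex order 1 < 2 < 3 < 4 < 5 < 6 < 7 < 8 < 9 and write every simplex with vertices in increasing order. Then dim K = 2 and the simplices of K are:

  0-simplices (9): [1], [2], [3], [4], [5], [6], [7], [8], [9]
  1-simplices (27): (27 of them)
  2-simplices (18): [1,2,3], [1,2,4], [1,3,5], [1,4,7], [1,5,9], [1,7,9], [2,3,8], [2,4,6], [2,6,9], [2,8,9], [3,4,5], [3,4,7], [3,7,8], [4,5,6], [5,6,8], [5,8,9], [6,7,8], [6,7,9]

giving chain groups C_0 ≅ Z^9, C_1 ≅ Z^27, C_2 ≅ Z^18.

The boundary map ∂_1: C_1 → C_0 maps an edge to its endpoints' difference, ∂[p,q] = q − p. For instance
  ∂[1,9] = [9] − [1].
This gives a 9×27 integer matrix of rank 8; reducing to Smith normal form yields diagonal entries (1,1,1,1,1,1,1,1).

The boundary map ∂_2: C_2 → C_1 sends each 2-simplex [p,q,r] to [q,r] − [p,r] + [p,q]. For instance
  ∂[3,4,5] = [4,5] − [3,5] + [3,4],
  ∂[3,4,7] = [4,7] − [3,7] + [3,4].
This gives a 27×18 integer matrix of rank 18; reducing to Smith normal form yields diagonal entries (1,1,1,1,1,1,1,1,1,1,1,1,1,1,1,1,1,2).

Reading off H_k = ker ∂_k / im ∂_{k+1}:

  H_0: rank C_0 − rank ∂_1 = 9 − 8 = 1, and the invariant factors of ∂_1 are all 1, so H_0 = Z.
  H_1: rank ker ∂_1 − rank ∂_2 = (27 − 8) − 18 = 1, and ∂_2 has invariant factor 2 > 1, so H_1 = Z × Z/2.
  H_2: rank ker ∂_2 − rank ∂_3 = (18 − 18) − 0 = 0, and there is no ∂_3, so H_2 = 0.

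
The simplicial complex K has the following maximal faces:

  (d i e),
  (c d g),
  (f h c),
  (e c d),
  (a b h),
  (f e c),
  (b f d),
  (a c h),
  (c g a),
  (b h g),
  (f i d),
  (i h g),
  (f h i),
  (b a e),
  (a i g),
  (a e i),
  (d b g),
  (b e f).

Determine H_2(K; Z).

Order the vertices as a < b < c < d < e < f < g < h < i. Listing each simplex with vertices in this order, K has dimension 2 with simplices:

  0-simplices (9): a, b, c, d, e, f, g, h, i
  1-simplices (27): ab, ac, ae, ag, ah, ai, bd, be, bf, bg, bh, cd, ce, cf, cg, ch, de, df, dg, di, ef, ei, fh, fi, gh, gi, hi
  2-simplices (18): abe, abh, acg, ach, aei, agi, bdf, bdg, bef, bgh, cde, cdg, cef, cfh, dei, dfi, fhi, ghi

giving chain groups C_0 ≅ Z^9, C_1 ≅ Z^27, C_2 ≅ Z^18.

The boundary map ∂_1: C_1 → C_0 maps an edge to its endpoints' difference, ∂[p,q] = q − p. For instance
  ∂be = e − b.
This gives a 9×27 integer matrix of rank 8; reducing to Smith normal form yields diagonal entries (1,1,1,1,1,1,1,1).

Boundary ∂_2: C_2 → C_1 acts by ∂[p,q,r] = [q,r] − [p,r] + [p,q]. For instance
  ∂ach = ch − ah + ac,
  ∂agi = gi − ai + ag.
This gives a 27×18 integer matrix of rank 18; reducing to Smith normal form yields diagonal entries (1,1,1,1,1,1,1,1,1,1,1,1,1,1,1,1,1,2).

From H_k ≅ ker(∂_k) / im(∂_{k+1}) we obtain:

  H_2: rank ker ∂_2 − rank ∂_3 = (18 − 18) − 0 = 0, and there is no ∂_3, so H_2 ≅ 0.

H_2 ≅ 0.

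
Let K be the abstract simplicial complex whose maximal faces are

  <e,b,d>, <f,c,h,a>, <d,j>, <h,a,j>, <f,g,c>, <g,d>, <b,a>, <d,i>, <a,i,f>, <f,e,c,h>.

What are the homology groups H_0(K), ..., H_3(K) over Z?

H_0 ≅ Z,  H_1 ≅ Z^4,  H_2 = 0,  H_3 = 0.

Take the total order a < b < c < d < e < f < g < h < i < j on the vertex set. Then K (dimension 3) consists of the simplices:

  0-simplices (10): a, b, c, d, e, f, g, h, i, j
  1-simplices (22): ab, ac, af, ah, ai, aj, bd, be, ce, cf, cg, ch, de, dg, di, dj, ef, eh, fg, fh, fi, hj
  2-simplices (11): acf, ach, afh, afi, ahj, bde, cef, ceh, cfg, cfh, efh
  3-simplices (2): acfh, cefh

giving chain groups C_0 ≅ Z^10, C_1 ≅ Z^22, C_2 ≅ Z^11, C_3 ≅ Z^2.

The boundary map ∂_1: C_1 → C_0 sends each edge [p,q] (with p < q) to q − p.
The resulting 10×22 matrix has rank 9, and its Smith normal form has invariant factors (1,1,1,1,1,1,1,1,1).

The boundary map ∂_2: C_2 → C_1 acts by ∂[p,q,r] = [q,r] − [p,r] + [p,q]. For instance
  ∂afh = fh − ah + af,
  ∂cfg = fg − cg + cf.
The resulting 22×11 matrix has rank 9, and its Smith normal form has invariant factors (1,1,1,1,1,1,1,1,1).

∂_3: C_3 → C_2 sends each 3-simplex σ to the alternating sum Σ_i (−1)^i (σ with its i-th vertex removed). For instance
  ∂cefh = efh − cfh + ceh − cef,
  ∂acfh = cfh − afh + ach − acf.
The 11×2 boundary matrix has rank 2 and Smith normal form diag(1,1).

Computing H_k = (kernel of ∂_k) / (image of ∂_{k+1}):

  H_0: rank C_0 − rank ∂_1 = 10 − 9 = 1, and the invariant factors of ∂_1 are all 1, so H_0 ≅ Z.
  H_1: rank ker ∂_1 − rank ∂_2 = (22 − 9) − 9 = 4, and the invariant factors of ∂_2 are all 1, so H_1 ≅ Z^4.
  H_2: rank ker ∂_2 − rank ∂_3 = (11 − 9) − 2 = 0, and the invariant factors of ∂_3 are all 1, so H_2 ≅ 0.
  H_3: rank ker ∂_3 − rank ∂_4 = (2 − 2) − 0 = 0, and there is no ∂_4, so H_3 ≅ 0.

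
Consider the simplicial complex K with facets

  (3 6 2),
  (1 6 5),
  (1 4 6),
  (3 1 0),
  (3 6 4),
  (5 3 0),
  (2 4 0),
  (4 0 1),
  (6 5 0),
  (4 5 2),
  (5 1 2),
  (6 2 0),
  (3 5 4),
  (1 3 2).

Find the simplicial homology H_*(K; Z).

We work with the vertex ordering 0 < 1 < 2 < 3 < 4 < 5 < 6. The simplices of K, each written with vertices in increasing order, are:

  0-simplices (7): [0], [1], [2], [3], [4], [5], [6]
  1-simplices (21): [0,1], [0,2], [0,3], [0,4], [0,5], [0,6], [1,2], [1,3], [1,4], [1,5], [1,6], [2,3], [2,4], [2,5], [2,6], [3,4], [3,5], [3,6], [4,5], [4,6], [5,6]
  2-simplices (14): [0,1,3], [0,1,4], [0,2,4], [0,2,6], [0,3,5], [0,5,6], [1,2,3], [1,2,5], [1,4,6], [1,5,6], [2,3,6], [2,4,5], [3,4,5], [3,4,6]

giving chain groups C_0 ≅ Z^7, C_1 ≅ Z^21, C_2 ≅ Z^14.

The boundary map ∂_1: C_1 → C_0 maps an edge to its endpoints' difference, ∂[p,q] = q − p.
As a 7×21 matrix over Z this has rank 6, with invariant factors (1,1,1,1,1,1).

Boundary ∂_2: C_2 → C_1 maps a triangle to the signed sum of its edges. For instance
  ∂[1,2,3] = [2,3] − [1,3] + [1,2],
  ∂[0,1,4] = [1,4] − [0,4] + [0,1].
As a 21×14 matrix over Z this has rank 13, with invariant factors (1,1,1,1,1,1,1,1,1,1,1,1,1).

Now H_k = ker ∂_k / im ∂_{k+1}, so:

  H_0: rank C_0 − rank ∂_1 = 7 − 6 = 1, and the invariant factors of ∂_1 are all 1, so H_0 ≅ Z.
  H_1: rank ker ∂_1 − rank ∂_2 = (21 − 6) − 13 = 2, and the invariant factors of ∂_2 are all 1, so H_1 ≅ Z^2.
  H_2: rank ker ∂_2 − rank ∂_3 = (14 − 13) − 0 = 1, and there is no ∂_3, so H_2 ≅ Z.

H_0 = Z,  H_1 = Z^2,  H_2 = Z.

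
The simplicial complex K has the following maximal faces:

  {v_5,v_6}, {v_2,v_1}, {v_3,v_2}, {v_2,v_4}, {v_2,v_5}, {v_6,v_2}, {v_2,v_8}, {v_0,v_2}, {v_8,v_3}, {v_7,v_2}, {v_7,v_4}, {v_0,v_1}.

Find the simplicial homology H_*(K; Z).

Order the vertices as v_0 < v_1 < v_2 < v_3 < v_4 < v_5 < v_6 < v_7 < v_8. Listing each simplex with vertices in this order, K has dimension 1 with simplices:

  0-simplices (9): [v_0], [v_1], [v_2], [v_3], [v_4], [v_5], [v_6], [v_7], [v_8]
  1-simplices (12): [v_0,v_1], [v_0,v_2], [v_1,v_2], [v_2,v_3], [v_2,v_4], [v_2,v_5], [v_2,v_6], [v_2,v_7], [v_2,v_8], [v_3,v_8], [v_4,v_7], [v_5,v_6]

so the chain groups are C_0 ≅ Z^9, C_1 ≅ Z^12.

∂_1: C_1 → C_0 sends each edge [p,q] (with p < q) to q − p.
As a 9×12 matrix over Z this has rank 8, with invariant factors (1,1,1,1,1,1,1,1).

Computing H_k = (kernel of ∂_k) / (image of ∂_{k+1}):

  H_0: rank C_0 − rank ∂_1 = 9 − 8 = 1, and the invariant factors of ∂_1 are all 1, so H_0 ≅ Z.
  H_1: rank ker ∂_1 − rank ∂_2 = (12 − 8) − 0 = 4, and there is no ∂_2, so H_1 ≅ Z^4.

As a check, the Euler characteristic is 9 − 12 = -3, which agrees with 1 − 4 = -3.

H_0 ≅ Z,  H_1 ≅ Z^4.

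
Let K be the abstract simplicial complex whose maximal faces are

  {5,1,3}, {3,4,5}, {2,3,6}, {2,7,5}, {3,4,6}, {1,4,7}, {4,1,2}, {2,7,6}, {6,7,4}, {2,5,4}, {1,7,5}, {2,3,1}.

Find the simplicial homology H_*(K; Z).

H_0 ≅ Z,  H_1 ≅ Z/2,  H_2 = 0.

Fix the vertex order 1 < 2 < 3 < 4 < 5 < 6 < 7 and write every simplex with vertices in increasing order. Then dim K = 2 and the simplices of K are:

  0-simplices (7): [1], [2], [3], [4], [5], [6], [7]
  1-simplices (18): [1,2], [1,3], [1,4], [1,5], [1,7], [2,3], [2,4], [2,5], [2,6], [2,7], [3,4], [3,5], [3,6], [4,5], [4,6], [4,7], [5,7], [6,7]
  2-simplices (12): [1,2,3], [1,2,4], [1,3,5], [1,4,7], [1,5,7], [2,3,6], [2,4,5], [2,5,7], [2,6,7], [3,4,5], [3,4,6], [4,6,7]

so the chain groups are C_0 ≅ Z^7, C_1 ≅ Z^18, C_2 ≅ Z^12.

The boundary map ∂_1: C_1 → C_0 is given by ∂[p,q] = [q] − [p].
As a 7×18 matrix over Z this has rank 6, with invariant factors (1,1,1,1,1,1).

∂_2: C_2 → C_1 maps a triangle to the signed sum of its edges. For instance
  ∂[2,3,6] = [3,6] − [2,6] + [2,3],
  ∂[2,5,7] = [5,7] − [2,7] + [2,5].
The 18×12 boundary matrix has rank 12 and Smith normal form diag(1,1,1,1,1,1,1,1,1,1,1,2).

From H_k ≅ ker(∂_k) / im(∂_{k+1}) we obtain:

  H_0: rank C_0 − rank ∂_1 = 7 − 6 = 1, and the invariant factors of ∂_1 are all 1, so H_0 ≅ Z.
  H_1: rank ker ∂_1 − rank ∂_2 = (18 − 6) − 12 = 0, and ∂_2 has invariant factor 2 > 1, so H_1 ≅ Z/2.
  H_2: rank ker ∂_2 − rank ∂_3 = (12 − 12) − 0 = 0, and there is no ∂_3, so H_2 ≅ 0.

(K is a triangulation of the real projective plane RP^2.)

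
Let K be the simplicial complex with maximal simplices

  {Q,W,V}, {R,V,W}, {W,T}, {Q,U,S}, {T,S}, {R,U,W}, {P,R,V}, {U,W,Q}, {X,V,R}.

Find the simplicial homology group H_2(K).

H_2 = 0.

Order the vertices as P < Q < R < S < T < U < V < W < X. Listing each simplex with vertices in this order, K has dimension 2 with simplices:

  0-simplices (9): P, Q, R, S, T, U, V, W, X
  1-simplices (16): PR, PV, QS, QU, QV, QW, RU, RV, RW, RX, ST, SU, TW, UW, VW, VX
  2-simplices (7): PRV, QSU, QUW, QVW, RUW, RVW, RVX

Hence C_0 ≅ Z^9, C_1 ≅ Z^16, C_2 ≅ Z^7.

The boundary map ∂_1: C_1 → C_0 is given by ∂[p,q] = [q] − [p]. For instance
  ∂RW = W − R.
This gives a 9×16 integer matrix of rank 8; reducing to Smith normal form yields diagonal entries (1,1,1,1,1,1,1,1).

Boundary ∂_2: C_2 → C_1 sends each 2-simplex [p,q,r] to [q,r] − [p,r] + [p,q]. For instance
  ∂QSU = SU − QU + QS,
  ∂PRV = RV − PV + PR.
The 16×7 boundary matrix has rank 7 and Smith normal form diag(1,1,1,1,1,1,1).

Reading off H_k = ker ∂_k / im ∂_{k+1}:

  H_2: rank ker ∂_2 − rank ∂_3 = (7 − 7) − 0 = 0, and there is no ∂_3, so H_2 ≅ 0.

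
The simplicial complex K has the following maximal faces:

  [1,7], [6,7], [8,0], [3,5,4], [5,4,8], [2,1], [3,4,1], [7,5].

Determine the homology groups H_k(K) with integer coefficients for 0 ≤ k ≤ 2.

Take the total order 0 < 1 < 2 < 3 < 4 < 5 < 6 < 7 < 8 on the vertex set. Then K (dimension 2) consists of the simplices:

  0-simplices (9): [0], [1], [2], [3], [4], [5], [6], [7], [8]
  1-simplices (12): [0,8], [1,2], [1,3], [1,4], [1,7], [3,4], [3,5], [4,5], [4,8], [5,7], [5,8], [6,7]
  2-simplices (3): [1,3,4], [3,4,5], [4,5,8]

Hence C_0 ≅ Z^9, C_1 ≅ Z^12, C_2 ≅ Z^3.

The boundary map ∂_1: C_1 → C_0 sends each edge [p,q] (with p < q) to q − p.
The 9×12 boundary matrix has rank 8 and Smith normal form diag(1,1,1,1,1,1,1,1).

The boundary map ∂_2: C_2 → C_1 acts by ∂[p,q,r] = [q,r] − [p,r] + [p,q]. For instance
  ∂[1,3,4] = [3,4] − [1,4] + [1,3],
  ∂[4,5,8] = [5,8] − [4,8] + [4,5].
As a 12×3 matrix over Z this has rank 3, with invariant factors (1,1,1).

Reading off H_k = ker ∂_k / im ∂_{k+1}:

  H_0: rank C_0 − rank ∂_1 = 9 − 8 = 1, and the invariant factors of ∂_1 are all 1, so H_0 = Z.
  H_1: rank ker ∂_1 − rank ∂_2 = (12 − 8) − 3 = 1, and the invariant factors of ∂_2 are all 1, so H_1 = Z.
  H_2: rank ker ∂_2 − rank ∂_3 = (3 − 3) − 0 = 0, and there is no ∂_3, so H_2 = 0.

H_0 ≅ Z,  H_1 ≅ Z,  H_2 = 0.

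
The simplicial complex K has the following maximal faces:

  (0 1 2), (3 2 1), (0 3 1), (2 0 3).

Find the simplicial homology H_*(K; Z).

H_0 ≅ Z,  H_1 = 0,  H_2 ≅ Z.

Fix the vertex order 0 < 1 < 2 < 3 and write every simplex with vertices in increasing order. Then dim K = 2 and the simplices of K are:

  0-simplices (4): [0], [1], [2], [3]
  1-simplices (6): [0,1], [0,2], [0,3], [1,2], [1,3], [2,3]
  2-simplices (4): [0,1,2], [0,1,3], [0,2,3], [1,2,3]

giving chain groups C_0 ≅ Z^4, C_1 ≅ Z^6, C_2 ≅ Z^4.

Boundary ∂_1: C_1 → C_0 sends each edge [p,q] (with p < q) to q − p.
As a 4×6 matrix over Z this has rank 3, with invariant factors (1,1,1).

∂_2: C_2 → C_1 acts by ∂[p,q,r] = [q,r] − [p,r] + [p,q]. For instance
  ∂[1,2,3] = [2,3] − [1,3] + [1,2],
  ∂[0,1,3] = [1,3] − [0,3] + [0,1].
The resulting 6×4 matrix has rank 3, and its Smith normal form has invariant factors (1,1,1).

Computing H_k = (kernel of ∂_k) / (image of ∂_{k+1}):

  H_0: rank C_0 − rank ∂_1 = 4 − 3 = 1, and the invariant factors of ∂_1 are all 1, so H_0 ≅ Z.
  H_1: rank ker ∂_1 − rank ∂_2 = (6 − 3) − 3 = 0, and the invariant factors of ∂_2 are all 1, so H_1 ≅ 0.
  H_2: rank ker ∂_2 − rank ∂_3 = (4 − 3) − 0 = 1, and there is no ∂_3, so H_2 ≅ Z.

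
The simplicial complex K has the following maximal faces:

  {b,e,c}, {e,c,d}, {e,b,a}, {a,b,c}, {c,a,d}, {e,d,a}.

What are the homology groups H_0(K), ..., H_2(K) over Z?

Order the vertices as a < b < c < d < e. Listing each simplex with vertices in this order, K has dimension 2 with simplices:

  0-simplices (5): a, b, c, d, e
  1-simplices (9): ab, ac, ad, ae, bc, be, cd, ce, de
  2-simplices (6): abc, abe, acd, ade, bce, cde

so the chain groups are C_0 ≅ Z^5, C_1 ≅ Z^9, C_2 ≅ Z^6.

Boundary ∂_1: C_1 → C_0 sends each edge [p,q] (with p < q) to q − p.
This gives a 5×9 integer matrix of rank 4; reducing to Smith normal form yields diagonal entries (1,1,1,1).

The boundary map ∂_2: C_2 → C_1 sends each 2-simplex [p,q,r] to [q,r] − [p,r] + [p,q]. For instance
  ∂abe = be − ae + ab,
  ∂bce = ce − be + bc.
As a 9×6 matrix over Z this has rank 5, with invariant factors (1,1,1,1,1).

Reading off H_k = ker ∂_k / im ∂_{k+1}:

  H_0: rank C_0 − rank ∂_1 = 5 − 4 = 1, and the invariant factors of ∂_1 are all 1, so H_0 ≅ Z.
  H_1: rank ker ∂_1 − rank ∂_2 = (9 − 4) − 5 = 0, and the invariant factors of ∂_2 are all 1, so H_1 ≅ 0.
  H_2: rank ker ∂_2 − rank ∂_3 = (6 − 5) − 0 = 1, and there is no ∂_3, so H_2 ≅ Z.

As a check, the Euler characteristic is 5 − 9 + 6 = 2, which agrees with 1 − 0 + 1 = 2.

H_0 ≅ Z,  H_1 = 0,  H_2 ≅ Z.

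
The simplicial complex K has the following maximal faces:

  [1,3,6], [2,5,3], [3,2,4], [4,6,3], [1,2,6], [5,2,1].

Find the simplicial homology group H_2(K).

Fix the vertex order 1 < 2 < 3 < 4 < 5 < 6 and write every simplex with vertices in increasing order. Then dim K = 2 and the simplices of K are:

  0-simplices (6): [1], [2], [3], [4], [5], [6]
  1-simplices (12): [1,2], [1,3], [1,5], [1,6], [2,3], [2,4], [2,5], [2,6], [3,4], [3,5], [3,6], [4,6]
  2-simplices (6): [1,2,5], [1,2,6], [1,3,6], [2,3,4], [2,3,5], [3,4,6]

Hence C_0 ≅ Z^6, C_1 ≅ Z^12, C_2 ≅ Z^6.

∂_1: C_1 → C_0 sends each edge [p,q] (with p < q) to q − p.
The 6×12 boundary matrix has rank 5 and Smith normal form diag(1,1,1,1,1).

∂_2: C_2 → C_1 sends each 2-simplex [p,q,r] to [q,r] − [p,r] + [p,q]. For instance
  ∂[1,3,6] = [3,6] − [1,6] + [1,3],
  ∂[2,3,5] = [3,5] − [2,5] + [2,3].
As a 12×6 matrix over Z this has rank 6, with invariant factors (1,1,1,1,1,1).

Computing H_k = (kernel of ∂_k) / (image of ∂_{k+1}):

  H_2: rank ker ∂_2 − rank ∂_3 = (6 − 6) − 0 = 0, and there is no ∂_3, so H_2 = 0.

H_2 = 0.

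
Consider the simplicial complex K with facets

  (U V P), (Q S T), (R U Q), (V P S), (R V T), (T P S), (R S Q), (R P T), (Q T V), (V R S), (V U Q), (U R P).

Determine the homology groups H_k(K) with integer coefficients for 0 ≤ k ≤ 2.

Fix the vertex order P < Q < R < S < T < U < V and write every simplex with vertices in increasing order. Then dim K = 2 and the simplices of K are:

  0-simplices (7): P, Q, R, S, T, U, V
  1-simplices (18): PR, PS, PT, PU, PV, QR, QS, QT, QU, QV, RS, RT, RU, RV, ST, SV, TV, UV
  2-simplices (12): PRT, PRU, PST, PSV, PUV, QRS, QRU, QST, QTV, QUV, RSV, RTV

giving chain groups C_0 ≅ Z^7, C_1 ≅ Z^18, C_2 ≅ Z^12.

Boundary ∂_1: C_1 → C_0 is given by ∂[p,q] = [q] − [p].
The 7×18 boundary matrix has rank 6 and Smith normal form diag(1,1,1,1,1,1).

Boundary ∂_2: C_2 → C_1 acts by ∂[p,q,r] = [q,r] − [p,r] + [p,q]. For instance
  ∂PUV = UV − PV + PU,
  ∂QST = ST − QT + QS.
The resulting 18×12 matrix has rank 12, and its Smith normal form has invariant factors (1,1,1,1,1,1,1,1,1,1,1,2).

Reading off H_k = ker ∂_k / im ∂_{k+1}:

  H_0: rank C_0 − rank ∂_1 = 7 − 6 = 1, and the invariant factors of ∂_1 are all 1, so H_0 ≅ Z.
  H_1: rank ker ∂_1 − rank ∂_2 = (18 − 6) − 12 = 0, and ∂_2 has invariant factor 2 > 1, so H_1 ≅ Z/2.
  H_2: rank ker ∂_2 − rank ∂_3 = (12 − 12) − 0 = 0, and there is no ∂_3, so H_2 ≅ 0.

(K is a triangulation of the real projective plane RP^2.)

H_0 = Z,  H_1 = Z/2,  H_2 = 0.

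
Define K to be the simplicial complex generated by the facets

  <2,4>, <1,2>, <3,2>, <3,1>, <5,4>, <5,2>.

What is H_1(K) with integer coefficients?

H_1 ≅ Z^2.

We work with the vertex ordering 1 < 2 < 3 < 4 < 5. The simplices of K, each written with vertices in increasing order, are:

  0-simplices (5): [1], [2], [3], [4], [5]
  1-simplices (6): [1,2], [1,3], [2,3], [2,4], [2,5], [4,5]

so the chain groups are C_0 ≅ Z^5, C_1 ≅ Z^6.

The boundary map ∂_1: C_1 → C_0 is given by ∂[p,q] = [q] − [p]. For instance
  ∂[2,4] = [4] − [2].
The resulting 5×6 matrix has rank 4, and its Smith normal form has invariant factors (1,1,1,1).

Now H_k = ker ∂_k / im ∂_{k+1}, so:

  H_1: rank ker ∂_1 − rank ∂_2 = (6 − 4) − 0 = 2, and there is no ∂_2, so H_1 = Z^2.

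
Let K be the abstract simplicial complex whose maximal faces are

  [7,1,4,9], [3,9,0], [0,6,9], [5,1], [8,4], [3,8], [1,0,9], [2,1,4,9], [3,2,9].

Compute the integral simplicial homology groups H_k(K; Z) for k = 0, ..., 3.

H_0 = Z,  H_1 = Z,  H_2 = 0,  H_3 = 0.

K has 10 vertices, 19 edges, 11 triangles, 2 3-simplices.
rank ∂_0 = 0, rank ∂_1 = 9 ⇒ b_0 = 10 − 0 − 9 = 1; all invariant factors of ∂_1 are 1 so no torsion. So H_0 = Z.
rank ∂_1 = 9, rank ∂_2 = 9 ⇒ b_1 = 19 − 9 − 9 = 1; all invariant factors of ∂_2 are 1 so no torsion. So H_1 = Z.
rank ∂_2 = 9, rank ∂_3 = 2 ⇒ b_2 = 11 − 9 − 2 = 0; all invariant factors of ∂_3 are 1 so no torsion. So H_2 = 0.
rank ∂_3 = 2, rank ∂_4 = 0 ⇒ b_3 = 2 − 2 − 0 = 0. So H_3 = 0.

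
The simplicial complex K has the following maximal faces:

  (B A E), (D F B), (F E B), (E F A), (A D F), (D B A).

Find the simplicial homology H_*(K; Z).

We work with the vertex ordering A < B < D < E < F. The simplices of K, each written with vertices in increasing order, are:

  0-simplices (5): A, B, D, E, F
  1-simplices (9): AB, AD, AE, AF, BD, BE, BF, DF, EF
  2-simplices (6): ABD, ABE, ADF, AEF, BDF, BEF

giving chain groups C_0 ≅ Z^5, C_1 ≅ Z^9, C_2 ≅ Z^6.

∂_1: C_1 → C_0 maps an edge to its endpoints' difference, ∂[p,q] = q − p.
This gives a 5×9 integer matrix of rank 4; reducing to Smith normal form yields diagonal entries (1,1,1,1).

Boundary ∂_2: C_2 → C_1 acts by ∂[p,q,r] = [q,r] − [p,r] + [p,q]. For instance
  ∂BEF = EF − BF + BE,
  ∂ABD = BD − AD + AB.
The 9×6 boundary matrix has rank 5 and Smith normal form diag(1,1,1,1,1).

Computing H_k = (kernel of ∂_k) / (image of ∂_{k+1}):

  H_0: rank C_0 − rank ∂_1 = 5 − 4 = 1, and the invariant factors of ∂_1 are all 1, so H_0 = Z.
  H_1: rank ker ∂_1 − rank ∂_2 = (9 − 4) − 5 = 0, and the invariant factors of ∂_2 are all 1, so H_1 = 0.
  H_2: rank ker ∂_2 − rank ∂_3 = (6 − 5) − 0 = 1, and there is no ∂_3, so H_2 = Z.

As a check, the Euler characteristic is 5 − 9 + 6 = 2, which agrees with 1 − 0 + 1 = 2.

H_0 = Z,  H_1 = 0,  H_2 = Z.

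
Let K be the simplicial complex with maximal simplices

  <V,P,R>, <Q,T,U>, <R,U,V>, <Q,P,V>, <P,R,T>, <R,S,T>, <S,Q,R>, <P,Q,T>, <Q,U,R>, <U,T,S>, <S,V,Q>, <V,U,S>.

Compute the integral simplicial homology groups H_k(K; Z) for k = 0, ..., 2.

Fix the vertex order P < Q < R < S < T < U < V and write every simplex with vertices in increasing order. Then dim K = 2 and the simplices of K are:

  0-simplices (7): P, Q, R, S, T, U, V
  1-simplices (18): PQ, PR, PT, PV, QR, QS, QT, QU, QV, RS, RT, RU, RV, ST, SU, SV, TU, UV
  2-simplices (12): PQT, PQV, PRT, PRV, QRS, QRU, QSV, QTU, RST, RUV, STU, SUV

so the chain groups are C_0 ≅ Z^7, C_1 ≅ Z^18, C_2 ≅ Z^12.

Boundary ∂_1: C_1 → C_0 sends each edge [p,q] (with p < q) to q − p.
This gives a 7×18 integer matrix of rank 6; reducing to Smith normal form yields diagonal entries (1,1,1,1,1,1).

The boundary map ∂_2: C_2 → C_1 maps a triangle to the signed sum of its edges. For instance
  ∂PQT = QT − PT + PQ,
  ∂QRU = RU − QU + QR.
The 18×12 boundary matrix has rank 12 and Smith normal form diag(1,1,1,1,1,1,1,1,1,1,1,2).

Computing H_k = (kernel of ∂_k) / (image of ∂_{k+1}):

  H_0: rank C_0 − rank ∂_1 = 7 − 6 = 1, and the invariant factors of ∂_1 are all 1, so H_0 = Z.
  H_1: rank ker ∂_1 − rank ∂_2 = (18 − 6) − 12 = 0, and ∂_2 has invariant factor 2 > 1, so H_1 = Z/2.
  H_2: rank ker ∂_2 − rank ∂_3 = (12 − 12) − 0 = 0, and there is no ∂_3, so H_2 = 0.

As a check, the Euler characteristic is 7 − 18 + 12 = 1, which agrees with 1 − 0 + 0 = 1.
(K is a triangulation of the real projective plane RP^2.)

H_0 ≅ Z,  H_1 ≅ Z/2,  H_2 = 0.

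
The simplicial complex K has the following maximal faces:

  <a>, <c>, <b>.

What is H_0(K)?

Take the total order a < b < c on the vertex set. Then K (dimension 0) consists of the simplices:

  0-simplices (3): a, b, c

Hence C_0 ≅ Z^3.

Now H_k = ker ∂_k / im ∂_{k+1}, so:

  H_0: rank C_0 − rank ∂_1 = 3 − 0 = 3, and there is no ∂_1, so H_0 = Z^3.

H_0 ≅ Z^3.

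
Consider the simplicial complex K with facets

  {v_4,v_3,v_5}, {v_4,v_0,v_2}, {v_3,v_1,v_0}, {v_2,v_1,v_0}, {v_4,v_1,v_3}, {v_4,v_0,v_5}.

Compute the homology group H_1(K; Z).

We work with the vertex ordering v_0 < v_1 < v_2 < v_3 < v_4 < v_5. The simplices of K, each written with vertices in increasing order, are:

  0-simplices (6): [v_0], [v_1], [v_2], [v_3], [v_4], [v_5]
  1-simplices (12): [v_0,v_1], [v_0,v_2], [v_0,v_3], [v_0,v_4], [v_0,v_5], [v_1,v_2], [v_1,v_3], [v_1,v_4], [v_2,v_4], [v_3,v_4], [v_3,v_5], [v_4,v_5]
  2-simplices (6): [v_0,v_1,v_2], [v_0,v_1,v_3], [v_0,v_2,v_4], [v_0,v_4,v_5], [v_1,v_3,v_4], [v_3,v_4,v_5]

giving chain groups C_0 ≅ Z^6, C_1 ≅ Z^12, C_2 ≅ Z^6.

∂_1: C_1 → C_0 sends each edge [p,q] (with p < q) to q − p.
As a 6×12 matrix over Z this has rank 5, with invariant factors (1,1,1,1,1).

The boundary map ∂_2: C_2 → C_1 acts by ∂[p,q,r] = [q,r] − [p,r] + [p,q]. For instance
  ∂[v_0,v_1,v_3] = [v_1,v_3] − [v_0,v_3] + [v_0,v_1],
  ∂[v_0,v_1,v_2] = [v_1,v_2] − [v_0,v_2] + [v_0,v_1].
As a 12×6 matrix over Z this has rank 6, with invariant factors (1,1,1,1,1,1).

Reading off H_k = ker ∂_k / im ∂_{k+1}:

  H_1: rank ker ∂_1 − rank ∂_2 = (12 − 5) − 6 = 1, and the invariant factors of ∂_2 are all 1, so H_1 = Z.

H_1 ≅ Z.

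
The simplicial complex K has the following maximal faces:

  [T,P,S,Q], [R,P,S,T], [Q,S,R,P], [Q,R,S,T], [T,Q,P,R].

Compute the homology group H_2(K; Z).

H_2 ≅ 0.

Order the vertices as P < Q < R < S < T. Listing each simplex with vertices in this order, K has dimension 3 with simplices:

  0-simplices (5): P, Q, R, S, T
  1-simplices (10): PQ, PR, PS, PT, QR, QS, QT, RS, RT, ST
  2-simplices (10): PQR, PQS, PQT, PRS, PRT, PST, QRS, QRT, QST, RST
  3-simplices (5): PQRS, PQRT, PQST, PRST, QRST

giving chain groups C_0 ≅ Z^5, C_1 ≅ Z^10, C_2 ≅ Z^10, C_3 ≅ Z^5.

∂_1: C_1 → C_0 is given by ∂[p,q] = [q] − [p]. For instance
  ∂ST = T − S.
As a 5×10 matrix over Z this has rank 4, with invariant factors (1,1,1,1).

The boundary map ∂_2: C_2 → C_1 acts by ∂[p,q,r] = [q,r] − [p,r] + [p,q]. For instance
  ∂RST = ST − RT + RS,
  ∂QST = ST − QT + QS.
The resulting 10×10 matrix has rank 6, and its Smith normal form has invariant factors (1,1,1,1,1,1).

Boundary ∂_3: C_3 → C_2 sends each 3-simplex σ to the alternating sum Σ_i (−1)^i (σ with its i-th vertex removed). For instance
  ∂PQRT = QRT − PRT + PQT − PQR,
  ∂PQRS = QRS − PRS + PQS − PQR.
The resulting 10×5 matrix has rank 4, and its Smith normal form has invariant factors (1,1,1,1).

Computing H_k = (kernel of ∂_k) / (image of ∂_{k+1}):

  H_2: rank ker ∂_2 − rank ∂_3 = (10 − 6) − 4 = 0, and the invariant factors of ∂_3 are all 1, so H_2 = 0.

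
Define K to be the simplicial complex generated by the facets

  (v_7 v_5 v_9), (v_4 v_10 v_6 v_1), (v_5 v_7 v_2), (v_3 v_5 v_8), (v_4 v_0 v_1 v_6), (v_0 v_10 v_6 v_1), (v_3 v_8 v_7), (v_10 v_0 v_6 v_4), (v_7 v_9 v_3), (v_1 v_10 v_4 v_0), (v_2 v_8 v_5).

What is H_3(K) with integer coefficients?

We work with the vertex ordering v_0 < v_1 < v_2 < v_3 < v_4 < v_5 < v_6 < v_7 < v_8 < v_9 < v_10. The simplices of K, each written with vertices in increasing order, are:

  0-simplices (11): [v_0], [v_1], [v_2], [v_3], [v_4], [v_5], [v_6], [v_7], [v_8], [v_9], [v_10]
  1-simplices (22): (22 of them)
  2-simplices (16): (16 of them)
  3-simplices (5): [v_0,v_1,v_4,v_6], [v_0,v_1,v_4,v_10], [v_0,v_1,v_6,v_10], [v_0,v_4,v_6,v_10], [v_1,v_4,v_6,v_10]

so the chain groups are C_0 ≅ Z^11, C_1 ≅ Z^22, C_2 ≅ Z^16, C_3 ≅ Z^5.

The boundary map ∂_1: C_1 → C_0 sends each edge [p,q] (with p < q) to q − p. For instance
  ∂[v_4,v_10] = [v_10] − [v_4].
This gives a 11×22 integer matrix of rank 9; reducing to Smith normal form yields diagonal entries (1,1,1,1,1,1,1,1,1).

∂_2: C_2 → C_1 sends each 2-simplex [p,q,r] to [q,r] − [p,r] + [p,q]. For instance
  ∂[v_0,v_4,v_6] = [v_4,v_6] − [v_0,v_6] + [v_0,v_4],
  ∂[v_0,v_1,v_4] = [v_1,v_4] − [v_0,v_4] + [v_0,v_1].
The resulting 22×16 matrix has rank 12, and its Smith normal form has invariant factors (1,1,1,1,1,1,1,1,1,1,1,1).

The boundary map ∂_3: C_3 → C_2 sends each 3-simplex σ to the alternating sum Σ_i (−1)^i (σ with its i-th vertex removed). For instance
  ∂[v_1,v_4,v_6,v_10] = [v_4,v_6,v_10] − [v_1,v_6,v_10] + [v_1,v_4,v_10] − [v_1,v_4,v_6],
  ∂[v_0,v_1,v_4,v_6] = [v_1,v_4,v_6] − [v_0,v_4,v_6] + [v_0,v_1,v_6] − [v_0,v_1,v_4].
This gives a 16×5 integer matrix of rank 4; reducing to Smith normal form yields diagonal entries (1,1,1,1).

Now H_k = ker ∂_k / im ∂_{k+1}, so:

  H_3: rank ker ∂_3 − rank ∂_4 = (5 − 4) − 0 = 1, and there is no ∂_4, so H_3 = Z.

H_3 = Z.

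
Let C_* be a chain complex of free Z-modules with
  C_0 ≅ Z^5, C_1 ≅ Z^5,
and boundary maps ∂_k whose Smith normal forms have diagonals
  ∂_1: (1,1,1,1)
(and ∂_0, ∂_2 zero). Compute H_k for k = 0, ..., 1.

H_0: b_0 = 5 − 0 − 4 = 1; torsion from ∂_1 factors > 1: none. So H_0 = Z.
H_1: b_1 = 5 − 4 − 0 = 1; torsion from ∂_2 factors > 1: none. So H_1 = Z.

H_0 = Z,  H_1 = Z.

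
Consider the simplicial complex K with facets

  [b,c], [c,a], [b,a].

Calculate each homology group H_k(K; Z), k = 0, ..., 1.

Fix the vertex order a < b < c and write every simplex with vertices in increasing order. Then dim K = 1 and the simplices of K are:

  0-simplices (3): a, b, c
  1-simplices (3): ab, ac, bc

Hence C_0 ≅ Z^3, C_1 ≅ Z^3.

Boundary ∂_1: C_1 → C_0 is given by ∂[p,q] = [q] − [p]. For instance
  ∂ab = b − a.
The 3×3 boundary matrix has rank 2 and Smith normal form diag(1,1).

Reading off H_k = ker ∂_k / im ∂_{k+1}:

  H_0: rank C_0 − rank ∂_1 = 3 − 2 = 1, and the invariant factors of ∂_1 are all 1, so H_0 = Z.
  H_1: rank ker ∂_1 − rank ∂_2 = (3 − 2) − 0 = 1, and there is no ∂_2, so H_1 = Z.

(K is a triangulation of the circle S^1.)

H_0 = Z,  H_1 = Z.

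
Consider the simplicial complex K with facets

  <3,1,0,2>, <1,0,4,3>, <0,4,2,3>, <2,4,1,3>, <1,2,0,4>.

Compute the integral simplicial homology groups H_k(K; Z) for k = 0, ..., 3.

Fix the vertex order 0 < 1 < 2 < 3 < 4 and write every simplex with vertices in increasing order. Then dim K = 3 and the simplices of K are:

  0-simplices (5): [0], [1], [2], [3], [4]
  1-simplices (10): [0,1], [0,2], [0,3], [0,4], [1,2], [1,3], [1,4], [2,3], [2,4], [3,4]
  2-simplices (10): [0,1,2], [0,1,3], [0,1,4], [0,2,3], [0,2,4], [0,3,4], [1,2,3], [1,2,4], [1,3,4], [2,3,4]
  3-simplices (5): [0,1,2,3], [0,1,2,4], [0,1,3,4], [0,2,3,4], [1,2,3,4]

so the chain groups are C_0 ≅ Z^5, C_1 ≅ Z^10, C_2 ≅ Z^10, C_3 ≅ Z^5.

∂_1: C_1 → C_0 sends each edge [p,q] (with p < q) to q − p. For instance
  ∂[0,2] = [2] − [0].
The 5×10 boundary matrix has rank 4 and Smith normal form diag(1,1,1,1).

Boundary ∂_2: C_2 → C_1 sends each 2-simplex [p,q,r] to [q,r] − [p,r] + [p,q]. For instance
  ∂[0,3,4] = [3,4] − [0,4] + [0,3],
  ∂[1,2,4] = [2,4] − [1,4] + [1,2].
The 10×10 boundary matrix has rank 6 and Smith normal form diag(1,1,1,1,1,1).

∂_3: C_3 → C_2 sends each 3-simplex σ to the alternating sum Σ_i (−1)^i (σ with its i-th vertex removed). For instance
  ∂[0,1,2,3] = [1,2,3] − [0,2,3] + [0,1,3] − [0,1,2],
  ∂[0,1,2,4] = [1,2,4] − [0,2,4] + [0,1,4] − [0,1,2].
As a 10×5 matrix over Z this has rank 4, with invariant factors (1,1,1,1).

Now H_k = ker ∂_k / im ∂_{k+1}, so:

  H_0: rank C_0 − rank ∂_1 = 5 − 4 = 1, and the invariant factors of ∂_1 are all 1, so H_0 ≅ Z.
  H_1: rank ker ∂_1 − rank ∂_2 = (10 − 4) − 6 = 0, and the invariant factors of ∂_2 are all 1, so H_1 ≅ 0.
  H_2: rank ker ∂_2 − rank ∂_3 = (10 − 6) − 4 = 0, and the invariant factors of ∂_3 are all 1, so H_2 ≅ 0.
  H_3: rank ker ∂_3 − rank ∂_4 = (5 − 4) − 0 = 1, and there is no ∂_4, so H_3 ≅ Z.

H_0 ≅ Z,  H_1 = 0,  H_2 = 0,  H_3 ≅ Z.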